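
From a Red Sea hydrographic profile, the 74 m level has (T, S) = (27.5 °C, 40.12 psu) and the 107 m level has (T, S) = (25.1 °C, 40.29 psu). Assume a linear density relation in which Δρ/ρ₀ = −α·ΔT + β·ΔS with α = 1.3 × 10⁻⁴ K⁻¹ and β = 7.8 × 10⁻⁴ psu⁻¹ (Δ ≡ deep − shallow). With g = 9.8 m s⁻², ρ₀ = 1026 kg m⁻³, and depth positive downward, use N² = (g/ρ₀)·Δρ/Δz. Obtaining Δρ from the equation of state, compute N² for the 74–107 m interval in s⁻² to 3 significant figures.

ΔT = -2.4 K, ΔS = +0.17 psu (deep − shallow).
Δρ/ρ₀ = −αΔT + βΔS = 3.12 × 10⁻⁴ + 1.326 × 10⁻⁴ = 4.446 × 10⁻⁴, so Δρ ≈ 0.4562 kg m⁻³.
N² = (g/ρ₀)·Δρ/Δz = g·(Δρ/ρ₀)/Δz = 9.8 × 4.446 × 10⁻⁴ / 33 = 1.3203 × 10⁻⁴ s⁻² ≈ 1.32 × 10⁻⁴ s⁻².

1.32 × 10⁻⁴ s⁻²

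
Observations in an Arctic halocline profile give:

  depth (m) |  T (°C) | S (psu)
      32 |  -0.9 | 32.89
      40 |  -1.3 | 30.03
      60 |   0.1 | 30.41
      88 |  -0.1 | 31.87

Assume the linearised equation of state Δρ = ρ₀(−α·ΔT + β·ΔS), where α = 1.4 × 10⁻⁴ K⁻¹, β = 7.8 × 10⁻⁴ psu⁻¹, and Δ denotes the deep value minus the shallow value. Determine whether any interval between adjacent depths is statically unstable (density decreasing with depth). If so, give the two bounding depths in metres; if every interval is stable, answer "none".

32–40 m

Evaluate Δρ/ρ₀ = −αΔT + βΔS across each adjacent pair:
  32–40 m: −αΔT+βΔS = −(1.4 × 10⁻⁴)(-0.4)+(7.8 × 10⁻⁴)(-2.86) = -2.2 × 10⁻³ → UNSTABLE
  40–60 m: −αΔT+βΔS = −(1.4 × 10⁻⁴)(+1.4)+(7.8 × 10⁻⁴)(+0.38) = 1.0 × 10⁻⁴ → stable
  60–88 m: −αΔT+βΔS = −(1.4 × 10⁻⁴)(-0.2)+(7.8 × 10⁻⁴)(+1.46) = 1.2 × 10⁻³ → stable
The 32–40 m interval has Δρ < 0: lighter water underlies denser water.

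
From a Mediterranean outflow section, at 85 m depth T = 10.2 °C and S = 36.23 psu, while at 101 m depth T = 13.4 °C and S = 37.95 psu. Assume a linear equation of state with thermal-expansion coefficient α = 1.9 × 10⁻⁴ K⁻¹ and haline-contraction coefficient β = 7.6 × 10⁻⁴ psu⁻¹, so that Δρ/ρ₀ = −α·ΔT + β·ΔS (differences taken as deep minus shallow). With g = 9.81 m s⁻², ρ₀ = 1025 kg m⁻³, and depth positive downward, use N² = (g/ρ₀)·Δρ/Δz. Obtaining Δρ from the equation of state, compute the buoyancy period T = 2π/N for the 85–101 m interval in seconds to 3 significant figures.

ΔT = +3.2 K, ΔS = +1.72 psu (deep − shallow).
Δρ/ρ₀ = −αΔT + βΔS = -6.08 × 10⁻⁴ + 1.3072 × 10⁻³ = 6.992 × 10⁻⁴, so Δρ ≈ 0.7167 kg m⁻³.
N² = (g/ρ₀)·Δρ/Δz = g·(Δρ/ρ₀)/Δz = 9.81 × 6.992 × 10⁻⁴ / 16 = 4.2870 × 10⁻⁴ s⁻².
N = √(4.2870 × 10⁻⁴) = 0.020705 rad s⁻¹ → T = 2π/N = 303.46 s ≈ 303 s.

303 s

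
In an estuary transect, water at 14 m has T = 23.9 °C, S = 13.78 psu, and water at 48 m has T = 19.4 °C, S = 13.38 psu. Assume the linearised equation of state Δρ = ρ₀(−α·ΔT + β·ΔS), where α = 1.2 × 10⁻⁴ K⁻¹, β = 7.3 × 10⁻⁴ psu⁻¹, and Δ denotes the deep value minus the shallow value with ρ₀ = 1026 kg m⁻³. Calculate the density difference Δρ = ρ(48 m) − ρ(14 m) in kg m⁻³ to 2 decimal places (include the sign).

ΔT = -4.5 K, ΔS = -0.40 psu (deep − shallow).
Δρ/ρ₀ = −(1.2 × 10⁻⁴)(-4.5) + (7.3 × 10⁻⁴)(-0.40) = 2.48 × 10⁻⁴.
Δρ = 1026 × (2.48 × 10⁻⁴) = +0.25 kg m⁻³.
Positive Δρ: denser below, stable.

+0.25 kg m⁻³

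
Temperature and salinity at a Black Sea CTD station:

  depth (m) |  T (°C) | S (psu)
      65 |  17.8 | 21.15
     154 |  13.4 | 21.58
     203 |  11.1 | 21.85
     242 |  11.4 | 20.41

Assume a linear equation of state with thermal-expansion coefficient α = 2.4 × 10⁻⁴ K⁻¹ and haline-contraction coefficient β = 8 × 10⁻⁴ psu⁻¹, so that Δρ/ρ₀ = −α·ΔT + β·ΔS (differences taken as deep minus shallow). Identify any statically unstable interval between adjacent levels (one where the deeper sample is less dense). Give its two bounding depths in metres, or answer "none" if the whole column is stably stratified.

203–242 m

Evaluate Δρ/ρ₀ = −αΔT + βΔS across each adjacent pair:
  65–154 m: −αΔT+βΔS = −(2.4 × 10⁻⁴)(-4.4)+(8 × 10⁻⁴)(+0.43) = 1.4 × 10⁻³ → stable
  154–203 m: −αΔT+βΔS = −(2.4 × 10⁻⁴)(-2.3)+(8 × 10⁻⁴)(+0.27) = 7.7 × 10⁻⁴ → stable
  203–242 m: −αΔT+βΔS = −(2.4 × 10⁻⁴)(+0.3)+(8 × 10⁻⁴)(-1.44) = -1.2 × 10⁻³ → UNSTABLE
The 203–242 m interval has Δρ < 0: lighter water underlies denser water.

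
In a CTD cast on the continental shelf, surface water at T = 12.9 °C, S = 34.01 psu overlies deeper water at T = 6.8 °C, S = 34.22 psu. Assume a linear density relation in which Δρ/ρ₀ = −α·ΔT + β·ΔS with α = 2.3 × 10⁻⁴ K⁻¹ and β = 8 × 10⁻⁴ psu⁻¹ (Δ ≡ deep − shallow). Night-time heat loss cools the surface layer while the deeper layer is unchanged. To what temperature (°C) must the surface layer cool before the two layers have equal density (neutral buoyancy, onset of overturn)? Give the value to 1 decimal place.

6.1 °C

Neutral buoyancy requires Δρ = 0, i.e. −α(T_deep − T_surf′) + β(S_deep − S_surf) = 0.
T_surf′ = T_deep − (β/α)·ΔS = 6.8 − (8 × 10⁻⁴/2.3 × 10⁻⁴)·(+0.21) = 6.070 °C.
Cooling required: 12.9 − (6.070) = 6.830 °C.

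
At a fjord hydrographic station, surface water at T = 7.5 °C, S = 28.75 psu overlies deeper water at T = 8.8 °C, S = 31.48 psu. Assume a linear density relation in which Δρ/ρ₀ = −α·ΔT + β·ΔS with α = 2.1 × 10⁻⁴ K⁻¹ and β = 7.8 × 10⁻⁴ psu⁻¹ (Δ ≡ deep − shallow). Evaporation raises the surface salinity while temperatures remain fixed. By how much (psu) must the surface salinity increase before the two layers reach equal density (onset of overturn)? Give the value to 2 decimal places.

2.38 psu

Neutral buoyancy requires −α(T_deep − T_surf) + β(S_deep − S_surf′) = 0.
S_surf′ = S_deep − (α/β)·ΔT = 31.48 − (2.1 × 10⁻⁴/7.8 × 10⁻⁴)·(+1.3) = 31.1300 psu.
Increase required: 31.1300 − 28.75 = 2.3800 psu.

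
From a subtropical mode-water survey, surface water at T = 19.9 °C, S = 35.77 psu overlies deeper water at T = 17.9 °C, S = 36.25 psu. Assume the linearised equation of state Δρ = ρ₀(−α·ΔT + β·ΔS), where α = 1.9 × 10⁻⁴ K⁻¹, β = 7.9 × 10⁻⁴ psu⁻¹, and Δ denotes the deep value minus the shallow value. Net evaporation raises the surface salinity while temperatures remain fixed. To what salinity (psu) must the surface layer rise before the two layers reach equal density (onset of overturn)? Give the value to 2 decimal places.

36.73 psu

Neutral buoyancy requires −α(T_deep − T_surf) + β(S_deep − S_surf′) = 0.
S_surf′ = S_deep − (α/β)·ΔT = 36.25 − (1.9 × 10⁻⁴/7.9 × 10⁻⁴)·(-2.0) = 36.7310 psu.
Increase required: 36.7310 − 35.77 = 0.9610 psu.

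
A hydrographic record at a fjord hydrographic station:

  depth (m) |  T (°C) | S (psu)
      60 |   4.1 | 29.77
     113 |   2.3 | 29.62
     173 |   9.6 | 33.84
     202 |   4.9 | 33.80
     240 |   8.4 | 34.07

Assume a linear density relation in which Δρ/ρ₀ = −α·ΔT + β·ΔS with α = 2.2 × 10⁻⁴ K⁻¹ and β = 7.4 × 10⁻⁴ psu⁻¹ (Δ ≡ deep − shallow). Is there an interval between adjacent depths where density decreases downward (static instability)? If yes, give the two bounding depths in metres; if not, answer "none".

202–240 m

Evaluate Δρ/ρ₀ = −αΔT + βΔS across each adjacent pair:
  60–113 m: −αΔT+βΔS = −(2.2 × 10⁻⁴)(-1.8)+(7.4 × 10⁻⁴)(-0.15) = 2.9 × 10⁻⁴ → stable
  113–173 m: −αΔT+βΔS = −(2.2 × 10⁻⁴)(+7.3)+(7.4 × 10⁻⁴)(+4.22) = 1.5 × 10⁻³ → stable
  173–202 m: −αΔT+βΔS = −(2.2 × 10⁻⁴)(-4.7)+(7.4 × 10⁻⁴)(-0.04) = 1.0 × 10⁻³ → stable
  202–240 m: −αΔT+βΔS = −(2.2 × 10⁻⁴)(+3.5)+(7.4 × 10⁻⁴)(+0.27) = -5.7 × 10⁻⁴ → UNSTABLE
The 202–240 m interval has Δρ < 0: lighter water underlies denser water.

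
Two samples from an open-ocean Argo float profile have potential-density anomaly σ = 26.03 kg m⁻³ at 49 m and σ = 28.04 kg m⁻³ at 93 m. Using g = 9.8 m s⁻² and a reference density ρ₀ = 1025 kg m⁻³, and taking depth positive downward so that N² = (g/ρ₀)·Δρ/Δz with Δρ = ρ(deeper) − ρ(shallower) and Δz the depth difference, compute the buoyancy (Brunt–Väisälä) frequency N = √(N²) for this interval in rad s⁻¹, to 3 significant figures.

Δρ = 1028.04 − 1026.03 = 2.01 kg m⁻³ over Δz = 93 − 49 = 44 m.
N² = (9.8/1025) × (2.01/44) = 4.3676 × 10⁻⁴ s⁻².
N = √(4.3676 × 10⁻⁴) = 0.020899 rad s⁻¹ ≈ 0.0209 rad s⁻¹.

0.0209 rad s⁻¹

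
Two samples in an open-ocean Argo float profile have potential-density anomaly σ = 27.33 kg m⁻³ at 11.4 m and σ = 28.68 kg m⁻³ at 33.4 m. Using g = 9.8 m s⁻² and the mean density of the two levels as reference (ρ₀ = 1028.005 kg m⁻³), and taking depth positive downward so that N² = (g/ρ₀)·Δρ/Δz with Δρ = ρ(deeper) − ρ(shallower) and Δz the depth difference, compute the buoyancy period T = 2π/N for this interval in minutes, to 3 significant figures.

4.33 min

Δρ = 1028.68 − 1027.33 = 1.35 kg m⁻³ over Δz = 33.4 − 11.4 = 22 m.
N² = (9.8/1028.005) × (1.35/22) = 5.8498 × 10⁻⁴ s⁻².
N = √(5.8498 × 10⁻⁴) = 0.024186 rad s⁻¹, so T = 2π/N = 259.79 s = 4.3298 min ≈ 4.33 min.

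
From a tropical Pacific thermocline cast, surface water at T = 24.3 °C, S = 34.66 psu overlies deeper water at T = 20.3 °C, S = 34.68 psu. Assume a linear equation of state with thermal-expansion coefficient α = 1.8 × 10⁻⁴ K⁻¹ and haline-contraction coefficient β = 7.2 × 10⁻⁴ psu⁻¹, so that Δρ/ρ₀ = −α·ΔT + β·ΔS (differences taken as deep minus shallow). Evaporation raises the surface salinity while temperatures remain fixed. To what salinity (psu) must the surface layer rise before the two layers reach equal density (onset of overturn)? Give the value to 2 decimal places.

35.68 psu

Neutral buoyancy requires −α(T_deep − T_surf) + β(S_deep − S_surf′) = 0.
S_surf′ = S_deep − (α/β)·ΔT = 34.68 − (1.8 × 10⁻⁴/7.2 × 10⁻⁴)·(-4.0) = 35.6800 psu.
Increase required: 35.6800 − 34.66 = 1.0200 psu.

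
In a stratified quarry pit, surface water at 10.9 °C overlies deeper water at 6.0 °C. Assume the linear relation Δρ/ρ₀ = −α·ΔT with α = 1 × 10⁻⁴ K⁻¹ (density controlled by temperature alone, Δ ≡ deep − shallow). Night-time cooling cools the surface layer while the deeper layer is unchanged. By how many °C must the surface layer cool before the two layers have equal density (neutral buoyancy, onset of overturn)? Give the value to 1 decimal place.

4.9 °C

With temperature the only control, equal density requires T_surf′ = T_deep.
T_surf′ = 6.0 °C.
Cooling required: 10.9 − 6.0 = 4.9 °C.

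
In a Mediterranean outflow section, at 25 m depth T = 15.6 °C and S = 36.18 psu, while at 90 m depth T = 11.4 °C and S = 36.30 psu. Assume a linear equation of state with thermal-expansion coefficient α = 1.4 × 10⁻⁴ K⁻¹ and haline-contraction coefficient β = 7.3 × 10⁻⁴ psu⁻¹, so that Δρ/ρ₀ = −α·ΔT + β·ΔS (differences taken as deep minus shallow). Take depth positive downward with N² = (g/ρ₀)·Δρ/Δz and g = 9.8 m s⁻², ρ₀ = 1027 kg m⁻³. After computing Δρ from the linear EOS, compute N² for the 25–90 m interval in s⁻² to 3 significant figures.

1.02 × 10⁻⁴ s⁻²

ΔT = -4.2 K, ΔS = +0.12 psu (deep − shallow).
Δρ/ρ₀ = −αΔT + βΔS = 5.88 × 10⁻⁴ + 8.76 × 10⁻⁵ = 6.756 × 10⁻⁴, so Δρ ≈ 0.6938 kg m⁻³.
N² = (g/ρ₀)·Δρ/Δz = g·(Δρ/ρ₀)/Δz = 9.8 × 6.756 × 10⁻⁴ / 65 = 1.0186 × 10⁻⁴ s⁻² ≈ 1.02 × 10⁻⁴ s⁻².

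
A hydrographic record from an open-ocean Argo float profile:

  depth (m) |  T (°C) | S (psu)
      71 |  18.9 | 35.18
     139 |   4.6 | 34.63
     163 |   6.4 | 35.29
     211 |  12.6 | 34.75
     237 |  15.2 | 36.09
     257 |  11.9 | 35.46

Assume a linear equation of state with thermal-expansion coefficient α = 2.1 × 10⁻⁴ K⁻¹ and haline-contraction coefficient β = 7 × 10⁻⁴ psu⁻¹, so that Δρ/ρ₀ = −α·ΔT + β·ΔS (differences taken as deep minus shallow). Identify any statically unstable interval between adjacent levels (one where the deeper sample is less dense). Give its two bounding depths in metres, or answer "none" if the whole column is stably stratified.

Evaluate Δρ/ρ₀ = −αΔT + βΔS across each adjacent pair:
  71–139 m: −αΔT+βΔS = −(2.1 × 10⁻⁴)(-14.3)+(7 × 10⁻⁴)(-0.55) = 2.6 × 10⁻³ → stable
  139–163 m: −αΔT+βΔS = −(2.1 × 10⁻⁴)(+1.8)+(7 × 10⁻⁴)(+0.66) = 8.4 × 10⁻⁵ → stable
  163–211 m: −αΔT+βΔS = −(2.1 × 10⁻⁴)(+6.2)+(7 × 10⁻⁴)(-0.54) = -1.7 × 10⁻³ → UNSTABLE
  211–237 m: −αΔT+βΔS = −(2.1 × 10⁻⁴)(+2.6)+(7 × 10⁻⁴)(+1.34) = 3.9 × 10⁻⁴ → stable
  237–257 m: −αΔT+βΔS = −(2.1 × 10⁻⁴)(-3.3)+(7 × 10⁻⁴)(-0.63) = 2.5 × 10⁻⁴ → stable
The 163–211 m interval has Δρ < 0: lighter water underlies denser water.

163–211 m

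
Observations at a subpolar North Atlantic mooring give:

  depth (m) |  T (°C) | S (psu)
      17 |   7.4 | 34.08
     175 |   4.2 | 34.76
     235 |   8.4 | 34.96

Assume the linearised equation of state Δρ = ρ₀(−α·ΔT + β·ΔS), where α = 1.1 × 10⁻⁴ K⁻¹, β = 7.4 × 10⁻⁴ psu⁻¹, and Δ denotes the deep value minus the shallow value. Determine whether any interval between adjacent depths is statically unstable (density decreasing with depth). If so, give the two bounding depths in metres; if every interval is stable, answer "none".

175–235 m

Evaluate Δρ/ρ₀ = −αΔT + βΔS across each adjacent pair:
  17–175 m: −αΔT+βΔS = −(1.1 × 10⁻⁴)(-3.2)+(7.4 × 10⁻⁴)(+0.68) = 8.6 × 10⁻⁴ → stable
  175–235 m: −αΔT+βΔS = −(1.1 × 10⁻⁴)(+4.2)+(7.4 × 10⁻⁴)(+0.20) = -3.1 × 10⁻⁴ → UNSTABLE
The 175–235 m interval has Δρ < 0: lighter water underlies denser water.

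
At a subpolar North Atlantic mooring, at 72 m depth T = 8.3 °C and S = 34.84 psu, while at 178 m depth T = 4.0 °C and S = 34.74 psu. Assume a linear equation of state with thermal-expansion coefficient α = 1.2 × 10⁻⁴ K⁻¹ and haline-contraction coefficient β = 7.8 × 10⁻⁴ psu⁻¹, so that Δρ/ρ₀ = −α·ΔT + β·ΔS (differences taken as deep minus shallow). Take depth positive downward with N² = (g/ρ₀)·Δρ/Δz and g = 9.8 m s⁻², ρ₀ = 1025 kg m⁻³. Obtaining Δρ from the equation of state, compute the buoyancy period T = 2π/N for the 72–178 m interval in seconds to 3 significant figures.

ΔT = -4.3 K, ΔS = -0.10 psu (deep − shallow).
Δρ/ρ₀ = −αΔT + βΔS = 5.16 × 10⁻⁴ − 7.80 × 10⁻⁵ = 4.38 × 10⁻⁴, so Δρ ≈ 0.4489 kg m⁻³.
N² = (g/ρ₀)·Δρ/Δz = g·(Δρ/ρ₀)/Δz = 9.8 × 4.38 × 10⁻⁴ / 106 = 4.0494 × 10⁻⁵ s⁻².
N = √(4.0494 × 10⁻⁵) = 6.3635 × 10⁻³ rad s⁻¹ → T = 2π/N = 987.38 s ≈ 987 s.

987 s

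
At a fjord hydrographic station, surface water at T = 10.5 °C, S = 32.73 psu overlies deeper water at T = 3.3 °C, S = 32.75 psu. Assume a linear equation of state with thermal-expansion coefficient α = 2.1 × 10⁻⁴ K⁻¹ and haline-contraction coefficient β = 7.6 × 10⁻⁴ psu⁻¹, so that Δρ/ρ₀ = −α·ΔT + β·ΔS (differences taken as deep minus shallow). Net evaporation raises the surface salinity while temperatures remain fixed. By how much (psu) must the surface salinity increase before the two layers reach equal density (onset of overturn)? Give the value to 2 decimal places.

2.01 psu

Neutral buoyancy requires −α(T_deep − T_surf) + β(S_deep − S_surf′) = 0.
S_surf′ = S_deep − (α/β)·ΔT = 32.75 − (2.1 × 10⁻⁴/7.6 × 10⁻⁴)·(-7.2) = 34.7395 psu.
Increase required: 34.7395 − 32.73 = 2.0095 psu.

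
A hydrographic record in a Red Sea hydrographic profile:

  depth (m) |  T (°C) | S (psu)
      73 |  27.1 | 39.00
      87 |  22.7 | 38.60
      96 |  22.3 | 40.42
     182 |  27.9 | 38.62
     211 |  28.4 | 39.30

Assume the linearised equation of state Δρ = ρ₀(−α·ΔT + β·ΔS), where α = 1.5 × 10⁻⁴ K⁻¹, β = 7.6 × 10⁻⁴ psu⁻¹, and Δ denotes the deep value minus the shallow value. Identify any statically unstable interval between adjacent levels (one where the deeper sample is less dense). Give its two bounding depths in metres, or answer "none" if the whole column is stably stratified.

96–182 m

Evaluate Δρ/ρ₀ = −αΔT + βΔS across each adjacent pair:
  73–87 m: −αΔT+βΔS = −(1.5 × 10⁻⁴)(-4.4)+(7.6 × 10⁻⁴)(-0.40) = 3.6 × 10⁻⁴ → stable
  87–96 m: −αΔT+βΔS = −(1.5 × 10⁻⁴)(-0.4)+(7.6 × 10⁻⁴)(+1.82) = 1.4 × 10⁻³ → stable
  96–182 m: −αΔT+βΔS = −(1.5 × 10⁻⁴)(+5.6)+(7.6 × 10⁻⁴)(-1.80) = -2.2 × 10⁻³ → UNSTABLE
  182–211 m: −αΔT+βΔS = −(1.5 × 10⁻⁴)(+0.5)+(7.6 × 10⁻⁴)(+0.68) = 4.4 × 10⁻⁴ → stable
The 96–182 m interval has Δρ < 0: lighter water underlies denser water.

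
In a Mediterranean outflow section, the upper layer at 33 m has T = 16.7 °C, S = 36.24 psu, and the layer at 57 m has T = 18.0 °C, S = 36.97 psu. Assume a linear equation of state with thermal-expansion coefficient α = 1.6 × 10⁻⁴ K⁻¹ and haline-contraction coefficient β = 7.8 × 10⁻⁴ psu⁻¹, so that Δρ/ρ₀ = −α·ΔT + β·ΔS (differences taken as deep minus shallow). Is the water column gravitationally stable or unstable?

ΔT = 18.0 − 16.7 = +1.3 K and ΔS = 36.97 − 36.24 = +0.73 psu (deep − shallow).
−αΔT = -2.08 × 10⁻⁴; βΔS = 5.694 × 10⁻⁴; sum Δρ/ρ₀ = 3.614 × 10⁻⁴.
Δρ/ρ₀ > 0, so Δρ > 0: deeper water is denser → statically stable.

stable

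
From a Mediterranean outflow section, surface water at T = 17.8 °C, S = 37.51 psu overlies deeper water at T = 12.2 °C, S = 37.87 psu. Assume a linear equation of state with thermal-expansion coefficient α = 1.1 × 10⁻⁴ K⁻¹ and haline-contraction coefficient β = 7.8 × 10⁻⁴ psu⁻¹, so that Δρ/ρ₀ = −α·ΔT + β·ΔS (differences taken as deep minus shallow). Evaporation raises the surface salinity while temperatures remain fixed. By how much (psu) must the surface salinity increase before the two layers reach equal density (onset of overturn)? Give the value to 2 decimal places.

Neutral buoyancy requires −α(T_deep − T_surf) + β(S_deep − S_surf′) = 0.
S_surf′ = S_deep − (α/β)·ΔT = 37.87 − (1.1 × 10⁻⁴/7.8 × 10⁻⁴)·(-5.6) = 38.6597 psu.
Increase required: 38.6597 − 37.51 = 1.1497 psu.

1.15 psu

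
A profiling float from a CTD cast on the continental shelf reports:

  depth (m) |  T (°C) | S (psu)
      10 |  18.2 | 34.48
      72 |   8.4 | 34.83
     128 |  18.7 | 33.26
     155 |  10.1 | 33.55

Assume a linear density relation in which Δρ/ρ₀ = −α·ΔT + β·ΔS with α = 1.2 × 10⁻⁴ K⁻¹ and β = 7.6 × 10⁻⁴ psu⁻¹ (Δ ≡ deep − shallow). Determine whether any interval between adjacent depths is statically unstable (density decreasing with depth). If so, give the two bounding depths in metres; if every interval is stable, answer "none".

72–128 m

Evaluate Δρ/ρ₀ = −αΔT + βΔS across each adjacent pair:
  10–72 m: −αΔT+βΔS = −(1.2 × 10⁻⁴)(-9.8)+(7.6 × 10⁻⁴)(+0.35) = 1.4 × 10⁻³ → stable
  72–128 m: −αΔT+βΔS = −(1.2 × 10⁻⁴)(+10.3)+(7.6 × 10⁻⁴)(-1.57) = -2.4 × 10⁻³ → UNSTABLE
  128–155 m: −αΔT+βΔS = −(1.2 × 10⁻⁴)(-8.6)+(7.6 × 10⁻⁴)(+0.29) = 1.3 × 10⁻³ → stable
The 72–128 m interval has Δρ < 0: lighter water underlies denser water.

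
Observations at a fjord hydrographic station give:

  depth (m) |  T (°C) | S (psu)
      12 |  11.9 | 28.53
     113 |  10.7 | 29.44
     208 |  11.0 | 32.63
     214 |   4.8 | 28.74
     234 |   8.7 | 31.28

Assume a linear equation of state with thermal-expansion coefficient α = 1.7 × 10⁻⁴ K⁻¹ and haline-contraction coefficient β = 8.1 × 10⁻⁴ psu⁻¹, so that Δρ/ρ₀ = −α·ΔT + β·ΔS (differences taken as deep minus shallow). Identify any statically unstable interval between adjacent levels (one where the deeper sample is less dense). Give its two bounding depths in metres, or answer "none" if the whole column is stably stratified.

Evaluate Δρ/ρ₀ = −αΔT + βΔS across each adjacent pair:
  12–113 m: −αΔT+βΔS = −(1.7 × 10⁻⁴)(-1.2)+(8.1 × 10⁻⁴)(+0.91) = 9.4 × 10⁻⁴ → stable
  113–208 m: −αΔT+βΔS = −(1.7 × 10⁻⁴)(+0.3)+(8.1 × 10⁻⁴)(+3.19) = 2.5 × 10⁻³ → stable
  208–214 m: −αΔT+βΔS = −(1.7 × 10⁻⁴)(-6.2)+(8.1 × 10⁻⁴)(-3.89) = -2.1 × 10⁻³ → UNSTABLE
  214–234 m: −αΔT+βΔS = −(1.7 × 10⁻⁴)(+3.9)+(8.1 × 10⁻⁴)(+2.54) = 1.4 × 10⁻³ → stable
The 208–214 m interval has Δρ < 0: lighter water underlies denser water.

208–214 m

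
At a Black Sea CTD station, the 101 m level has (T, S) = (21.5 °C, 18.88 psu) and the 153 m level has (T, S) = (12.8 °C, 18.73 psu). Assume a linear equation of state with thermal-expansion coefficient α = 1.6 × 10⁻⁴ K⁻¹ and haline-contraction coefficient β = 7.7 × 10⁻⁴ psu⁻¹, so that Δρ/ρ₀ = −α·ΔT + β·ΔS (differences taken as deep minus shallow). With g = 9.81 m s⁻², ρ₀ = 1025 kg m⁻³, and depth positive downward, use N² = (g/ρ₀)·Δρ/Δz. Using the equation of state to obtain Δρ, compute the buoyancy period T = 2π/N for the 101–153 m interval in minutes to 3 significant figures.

ΔT = -8.7 K, ΔS = -0.15 psu (deep − shallow).
Δρ/ρ₀ = −αΔT + βΔS = 1.392 × 10⁻³ − 1.155 × 10⁻⁴ = 1.2765 × 10⁻³, so Δρ ≈ 1.308 kg m⁻³.
N² = (g/ρ₀)·Δρ/Δz = g·(Δρ/ρ₀)/Δz = 9.81 × 1.2765 × 10⁻³ / 52 = 2.4082 × 10⁻⁴ s⁻².
N = √(2.4082 × 10⁻⁴) = 0.015518 rad s⁻¹ → T = 2π/N = 404.90 s = 6.7483 min ≈ 6.75 min.

6.75 min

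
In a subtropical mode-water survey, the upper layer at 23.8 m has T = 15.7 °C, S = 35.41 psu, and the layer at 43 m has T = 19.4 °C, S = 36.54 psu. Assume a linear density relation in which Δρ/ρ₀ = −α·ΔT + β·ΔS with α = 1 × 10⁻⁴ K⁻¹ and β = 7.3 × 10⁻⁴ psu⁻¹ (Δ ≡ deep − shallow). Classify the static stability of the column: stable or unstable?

ΔT = 19.4 − 15.7 = +3.7 K and ΔS = 36.54 − 35.41 = +1.13 psu (deep − shallow).
−αΔT = -3.70 × 10⁻⁴; βΔS = 8.249 × 10⁻⁴; sum Δρ/ρ₀ = 4.549 × 10⁻⁴.
Δρ/ρ₀ > 0, so Δρ > 0: deeper water is denser → statically stable.

stable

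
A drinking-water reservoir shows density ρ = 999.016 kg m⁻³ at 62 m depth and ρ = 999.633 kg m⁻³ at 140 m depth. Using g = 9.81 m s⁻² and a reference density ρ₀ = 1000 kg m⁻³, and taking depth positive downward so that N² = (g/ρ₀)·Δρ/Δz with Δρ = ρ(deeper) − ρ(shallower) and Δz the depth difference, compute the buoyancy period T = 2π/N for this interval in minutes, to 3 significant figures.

Δρ = 999.633 − 999.016 = 0.617 kg m⁻³ over Δz = 140 − 62 = 78 m.
N² = (9.81/1000) × (0.617/78) = 7.7600 × 10⁻⁵ s⁻².
N = √(7.7600 × 10⁻⁵) = 8.8091 × 10⁻³ rad s⁻¹, so T = 2π/N = 713.26 s = 11.888 min ≈ 11.9 min.

11.9 min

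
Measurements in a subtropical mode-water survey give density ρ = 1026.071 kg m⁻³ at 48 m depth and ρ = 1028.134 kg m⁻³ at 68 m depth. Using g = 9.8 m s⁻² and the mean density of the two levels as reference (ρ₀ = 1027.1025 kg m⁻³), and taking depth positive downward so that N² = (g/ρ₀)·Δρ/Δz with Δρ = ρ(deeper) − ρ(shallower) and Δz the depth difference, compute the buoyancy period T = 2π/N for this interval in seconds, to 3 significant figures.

200 s

Δρ = 1028.134 − 1026.071 = 2.063 kg m⁻³ over Δz = 68 − 48 = 20 m.
N² = (9.8/1027.1025) × (2.063/20) = 9.8420 × 10⁻⁴ s⁻².
N = √(9.8420 × 10⁻⁴) = 0.031372 rad s⁻¹, so T = 2π/N = 200.28 s ≈ 200 s.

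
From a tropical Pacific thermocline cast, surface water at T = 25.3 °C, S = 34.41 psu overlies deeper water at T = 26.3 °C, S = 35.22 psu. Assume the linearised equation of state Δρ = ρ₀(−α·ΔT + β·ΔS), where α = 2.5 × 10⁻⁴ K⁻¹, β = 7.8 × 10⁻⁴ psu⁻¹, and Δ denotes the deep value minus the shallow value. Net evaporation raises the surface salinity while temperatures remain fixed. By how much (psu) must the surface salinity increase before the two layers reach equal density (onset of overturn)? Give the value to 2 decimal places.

Neutral buoyancy requires −α(T_deep − T_surf) + β(S_deep − S_surf′) = 0.
S_surf′ = S_deep − (α/β)·ΔT = 35.22 − (2.5 × 10⁻⁴/7.8 × 10⁻⁴)·(+1.0) = 34.8995 psu.
Increase required: 34.8995 − 34.41 = 0.4895 psu.

0.49 psu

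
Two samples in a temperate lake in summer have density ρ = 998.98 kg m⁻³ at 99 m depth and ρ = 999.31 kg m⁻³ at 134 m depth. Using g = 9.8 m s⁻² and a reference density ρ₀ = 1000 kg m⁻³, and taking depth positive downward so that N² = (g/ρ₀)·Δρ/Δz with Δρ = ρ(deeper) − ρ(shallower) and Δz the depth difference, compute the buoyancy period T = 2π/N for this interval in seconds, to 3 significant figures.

Δρ = 999.31 − 998.98 = 0.33 kg m⁻³ over Δz = 134 − 99 = 35 m.
N² = (9.8/1000) × (0.33/35) = 9.2400 × 10⁻⁵ s⁻².
N = √(9.2400 × 10⁻⁵) = 9.6125 × 10⁻³ rad s⁻¹, so T = 2π/N = 653.65 s ≈ 654 s.
Since Δρ > 0 the layer is stably stratified.

654 s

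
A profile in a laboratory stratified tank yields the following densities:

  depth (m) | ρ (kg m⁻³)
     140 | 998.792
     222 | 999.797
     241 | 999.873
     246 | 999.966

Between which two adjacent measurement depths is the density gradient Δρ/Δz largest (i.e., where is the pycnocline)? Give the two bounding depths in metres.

Compute the density gradient over each adjacent pair:
  140–222 m: Δρ/Δz = 1.005/82 = 0.012 kg m⁻⁴
  222–241 m: Δρ/Δz = 0.076/19 = 4.0 × 10⁻³ kg m⁻⁴
  241–246 m: Δρ/Δz = 0.093/5 = 0.019 kg m⁻⁴
The largest gradient is in the 241–246 m interval — the pycnocline.

241–246 m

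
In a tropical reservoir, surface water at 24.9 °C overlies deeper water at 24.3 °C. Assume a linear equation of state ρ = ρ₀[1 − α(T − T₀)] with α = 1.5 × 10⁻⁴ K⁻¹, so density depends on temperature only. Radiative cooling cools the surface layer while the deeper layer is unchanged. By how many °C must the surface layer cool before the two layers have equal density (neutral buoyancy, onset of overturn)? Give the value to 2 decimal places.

0.60 °C

With temperature the only control, equal density requires T_surf′ = T_deep.
T_surf′ = 24.3 °C.
Cooling required: 24.9 − 24.3 = 0.60 °C.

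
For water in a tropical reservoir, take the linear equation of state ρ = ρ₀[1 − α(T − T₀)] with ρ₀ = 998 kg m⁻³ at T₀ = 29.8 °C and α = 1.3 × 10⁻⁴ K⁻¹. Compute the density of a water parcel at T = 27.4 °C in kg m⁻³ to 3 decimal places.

998.311 kg m⁻³

T − T₀ = -2.4 K.
Bracket = 1 − α·(-2.4) = 1 + (3.12 × 10⁻⁴) = 1.0003120.
ρ = 998 × 1.0003120 = 998.311 kg m⁻³.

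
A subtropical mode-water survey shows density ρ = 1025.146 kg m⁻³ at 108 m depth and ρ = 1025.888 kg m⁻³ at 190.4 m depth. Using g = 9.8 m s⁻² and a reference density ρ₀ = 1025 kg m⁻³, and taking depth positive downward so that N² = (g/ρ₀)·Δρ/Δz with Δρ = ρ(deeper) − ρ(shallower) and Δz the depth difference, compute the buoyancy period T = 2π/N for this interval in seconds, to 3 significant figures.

677 s

Δρ = 1025.888 − 1025.146 = 0.742 kg m⁻³ over Δz = 190.4 − 108 = 82.4 m.
N² = (9.8/1025) × (0.742/82.4) = 8.6095 × 10⁻⁵ s⁻².
N = √(8.6095 × 10⁻⁵) = 9.2787 × 10⁻³ rad s⁻¹, so T = 2π/N = 677.16 s ≈ 677 s.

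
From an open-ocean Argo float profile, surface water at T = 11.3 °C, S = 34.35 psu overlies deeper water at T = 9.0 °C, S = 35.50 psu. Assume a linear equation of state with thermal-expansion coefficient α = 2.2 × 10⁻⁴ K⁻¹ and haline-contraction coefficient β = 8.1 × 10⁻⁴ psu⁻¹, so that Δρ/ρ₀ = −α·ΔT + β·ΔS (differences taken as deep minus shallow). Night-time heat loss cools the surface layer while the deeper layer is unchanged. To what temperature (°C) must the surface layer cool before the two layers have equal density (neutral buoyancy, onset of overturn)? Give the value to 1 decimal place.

4.8 °C

Neutral buoyancy requires Δρ = 0, i.e. −α(T_deep − T_surf′) + β(S_deep − S_surf) = 0.
T_surf′ = T_deep − (β/α)·ΔS = 9.0 − (8.1 × 10⁻⁴/2.2 × 10⁻⁴)·(+1.15) = 4.766 °C.
Cooling required: 11.3 − (4.766) = 6.534 °C.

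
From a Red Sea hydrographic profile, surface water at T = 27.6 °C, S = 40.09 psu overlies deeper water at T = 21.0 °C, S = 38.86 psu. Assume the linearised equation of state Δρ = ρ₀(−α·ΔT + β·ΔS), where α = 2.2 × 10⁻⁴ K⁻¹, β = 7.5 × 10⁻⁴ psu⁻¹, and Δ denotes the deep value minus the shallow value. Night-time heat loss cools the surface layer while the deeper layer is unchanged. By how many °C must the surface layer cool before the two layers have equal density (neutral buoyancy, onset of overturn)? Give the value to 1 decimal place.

2.4 °C

Neutral buoyancy requires Δρ = 0, i.e. −α(T_deep − T_surf′) + β(S_deep − S_surf) = 0.
T_surf′ = T_deep − (β/α)·ΔS = 21.0 − (7.5 × 10⁻⁴/2.2 × 10⁻⁴)·(-1.23) = 25.193 °C.
Cooling required: 27.6 − (25.193) = 2.407 °C.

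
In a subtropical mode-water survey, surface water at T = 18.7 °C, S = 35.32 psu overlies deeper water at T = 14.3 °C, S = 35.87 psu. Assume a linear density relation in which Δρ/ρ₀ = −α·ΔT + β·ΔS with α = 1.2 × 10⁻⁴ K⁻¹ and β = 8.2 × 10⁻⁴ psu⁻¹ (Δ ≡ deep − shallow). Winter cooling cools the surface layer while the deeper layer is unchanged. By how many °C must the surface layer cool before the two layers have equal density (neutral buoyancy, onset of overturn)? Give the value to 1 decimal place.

8.2 °C

Neutral buoyancy requires Δρ = 0, i.e. −α(T_deep − T_surf′) + β(S_deep − S_surf) = 0.
T_surf′ = T_deep − (β/α)·ΔS = 14.3 − (8.2 × 10⁻⁴/1.2 × 10⁻⁴)·(+0.55) = 10.542 °C.
Cooling required: 18.7 − (10.542) = 8.158 °C.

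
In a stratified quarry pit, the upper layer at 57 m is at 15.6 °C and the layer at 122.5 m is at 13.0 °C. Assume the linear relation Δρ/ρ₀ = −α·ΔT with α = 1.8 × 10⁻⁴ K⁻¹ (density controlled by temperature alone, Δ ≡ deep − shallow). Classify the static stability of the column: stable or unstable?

ΔT = 13.0 − 15.6 = -2.6 K, so Δρ/ρ₀ = −αΔT = 4.68 × 10⁻⁴.
Δρ/ρ₀ > 0, so Δρ > 0: deeper water is denser → statically stable.

stable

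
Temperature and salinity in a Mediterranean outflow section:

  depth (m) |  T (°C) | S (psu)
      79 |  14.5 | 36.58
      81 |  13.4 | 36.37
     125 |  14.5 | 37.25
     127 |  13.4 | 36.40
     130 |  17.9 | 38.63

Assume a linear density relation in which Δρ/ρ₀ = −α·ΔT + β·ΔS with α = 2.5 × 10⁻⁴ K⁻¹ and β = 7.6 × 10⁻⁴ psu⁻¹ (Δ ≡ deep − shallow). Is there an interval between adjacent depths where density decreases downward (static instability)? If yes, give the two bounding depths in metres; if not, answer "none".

Evaluate Δρ/ρ₀ = −αΔT + βΔS across each adjacent pair:
  79–81 m: −αΔT+βΔS = −(2.5 × 10⁻⁴)(-1.1)+(7.6 × 10⁻⁴)(-0.21) = 1.2 × 10⁻⁴ → stable
  81–125 m: −αΔT+βΔS = −(2.5 × 10⁻⁴)(+1.1)+(7.6 × 10⁻⁴)(+0.88) = 3.9 × 10⁻⁴ → stable
  125–127 m: −αΔT+βΔS = −(2.5 × 10⁻⁴)(-1.1)+(7.6 × 10⁻⁴)(-0.85) = -3.7 × 10⁻⁴ → UNSTABLE
  127–130 m: −αΔT+βΔS = −(2.5 × 10⁻⁴)(+4.5)+(7.6 × 10⁻⁴)(+2.23) = 5.7 × 10⁻⁴ → stable
The 125–127 m interval has Δρ < 0: lighter water underlies denser water.

125–127 m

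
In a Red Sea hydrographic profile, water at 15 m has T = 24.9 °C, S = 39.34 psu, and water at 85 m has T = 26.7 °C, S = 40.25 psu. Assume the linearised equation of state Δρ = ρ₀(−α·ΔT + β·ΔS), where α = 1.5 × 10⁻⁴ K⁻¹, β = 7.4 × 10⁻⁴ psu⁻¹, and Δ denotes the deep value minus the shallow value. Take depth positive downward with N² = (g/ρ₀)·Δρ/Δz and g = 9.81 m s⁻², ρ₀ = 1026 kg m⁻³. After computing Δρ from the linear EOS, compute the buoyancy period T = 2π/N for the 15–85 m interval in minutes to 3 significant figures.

ΔT = +1.8 K, ΔS = +0.91 psu (deep − shallow).
Δρ/ρ₀ = −αΔT + βΔS = -2.70 × 10⁻⁴ + 6.734 × 10⁻⁴ = 4.034 × 10⁻⁴, so Δρ ≈ 0.4139 kg m⁻³.
N² = (g/ρ₀)·Δρ/Δz = g·(Δρ/ρ₀)/Δz = 9.81 × 4.034 × 10⁻⁴ / 70 = 5.6534 × 10⁻⁵ s⁻².
N = √(5.6534 × 10⁻⁵) = 7.5189 × 10⁻³ rad s⁻¹ → T = 2π/N = 835.65 s = 13.928 min ≈ 13.9 min.

13.9 min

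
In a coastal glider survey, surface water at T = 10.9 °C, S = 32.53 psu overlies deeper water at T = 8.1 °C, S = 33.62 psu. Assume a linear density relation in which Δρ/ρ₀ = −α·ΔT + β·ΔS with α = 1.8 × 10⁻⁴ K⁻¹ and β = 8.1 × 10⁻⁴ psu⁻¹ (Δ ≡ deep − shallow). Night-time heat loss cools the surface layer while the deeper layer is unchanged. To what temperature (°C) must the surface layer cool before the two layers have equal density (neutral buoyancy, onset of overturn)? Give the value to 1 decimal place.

3.2 °C

Neutral buoyancy requires Δρ = 0, i.e. −α(T_deep − T_surf′) + β(S_deep − S_surf) = 0.
T_surf′ = T_deep − (β/α)·ΔS = 8.1 − (8.1 × 10⁻⁴/1.8 × 10⁻⁴)·(+1.09) = 3.195 °C.
Cooling required: 10.9 − (3.195) = 7.705 °C.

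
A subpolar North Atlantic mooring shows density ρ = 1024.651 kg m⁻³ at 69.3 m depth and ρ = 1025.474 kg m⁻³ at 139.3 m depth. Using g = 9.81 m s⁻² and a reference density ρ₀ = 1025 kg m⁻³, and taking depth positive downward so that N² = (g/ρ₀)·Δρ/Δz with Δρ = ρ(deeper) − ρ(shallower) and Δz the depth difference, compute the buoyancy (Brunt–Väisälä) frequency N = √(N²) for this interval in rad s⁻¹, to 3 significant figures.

0.0106 rad s⁻¹

Δρ = 1025.474 − 1024.651 = 0.823 kg m⁻³ over Δz = 139.3 − 69.3 = 70 m.
N² = (9.81/1025) × (0.823/70) = 1.1252 × 10⁻⁴ s⁻².
N = √(1.1252 × 10⁻⁴) = 0.010608 rad s⁻¹ ≈ 0.0106 rad s⁻¹.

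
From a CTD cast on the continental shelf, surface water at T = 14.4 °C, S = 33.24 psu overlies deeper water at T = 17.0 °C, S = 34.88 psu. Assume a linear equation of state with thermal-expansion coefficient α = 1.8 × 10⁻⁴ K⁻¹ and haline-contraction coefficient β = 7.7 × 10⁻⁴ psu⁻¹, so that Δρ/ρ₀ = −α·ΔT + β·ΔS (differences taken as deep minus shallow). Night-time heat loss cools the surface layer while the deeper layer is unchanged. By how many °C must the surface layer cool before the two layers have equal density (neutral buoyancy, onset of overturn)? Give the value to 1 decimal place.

Neutral buoyancy requires Δρ = 0, i.e. −α(T_deep − T_surf′) + β(S_deep − S_surf) = 0.
T_surf′ = T_deep − (β/α)·ΔS = 17.0 − (7.7 × 10⁻⁴/1.8 × 10⁻⁴)·(+1.64) = 9.984 °C.
Cooling required: 14.4 − (9.984) = 4.416 °C.

4.4 °C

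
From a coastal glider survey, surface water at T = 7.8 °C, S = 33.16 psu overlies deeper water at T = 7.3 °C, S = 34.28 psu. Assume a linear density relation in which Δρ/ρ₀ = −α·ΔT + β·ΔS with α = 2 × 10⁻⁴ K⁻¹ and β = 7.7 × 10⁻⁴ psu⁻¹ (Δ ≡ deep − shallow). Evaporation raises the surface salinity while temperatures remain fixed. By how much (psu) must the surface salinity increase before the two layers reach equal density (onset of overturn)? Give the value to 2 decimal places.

Neutral buoyancy requires −α(T_deep − T_surf) + β(S_deep − S_surf′) = 0.
S_surf′ = S_deep − (α/β)·ΔT = 34.28 − (2 × 10⁻⁴/7.7 × 10⁻⁴)·(-0.5) = 34.4099 psu.
Increase required: 34.4099 − 33.16 = 1.2499 psu.

1.25 psu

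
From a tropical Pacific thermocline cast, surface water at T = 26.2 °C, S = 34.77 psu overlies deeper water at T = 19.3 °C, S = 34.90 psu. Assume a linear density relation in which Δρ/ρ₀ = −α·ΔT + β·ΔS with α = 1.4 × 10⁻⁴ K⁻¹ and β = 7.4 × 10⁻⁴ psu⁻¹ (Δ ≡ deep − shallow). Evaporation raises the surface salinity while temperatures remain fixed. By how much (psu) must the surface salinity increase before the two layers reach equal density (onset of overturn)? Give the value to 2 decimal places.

1.44 psu

Neutral buoyancy requires −α(T_deep − T_surf) + β(S_deep − S_surf′) = 0.
S_surf′ = S_deep − (α/β)·ΔT = 34.90 − (1.4 × 10⁻⁴/7.4 × 10⁻⁴)·(-6.9) = 36.2054 psu.
Increase required: 36.2054 − 34.77 = 1.4354 psu.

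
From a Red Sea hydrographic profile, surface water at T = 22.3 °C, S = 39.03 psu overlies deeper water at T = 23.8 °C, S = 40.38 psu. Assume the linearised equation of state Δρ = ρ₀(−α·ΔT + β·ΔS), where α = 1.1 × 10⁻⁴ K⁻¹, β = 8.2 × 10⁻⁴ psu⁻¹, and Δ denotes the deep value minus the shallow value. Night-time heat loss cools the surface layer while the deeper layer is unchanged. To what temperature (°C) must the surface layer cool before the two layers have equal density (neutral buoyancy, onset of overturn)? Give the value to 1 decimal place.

Neutral buoyancy requires Δρ = 0, i.e. −α(T_deep − T_surf′) + β(S_deep − S_surf) = 0.
T_surf′ = T_deep − (β/α)·ΔS = 23.8 − (8.2 × 10⁻⁴/1.1 × 10⁻⁴)·(+1.35) = 13.736 °C.
Cooling required: 22.3 − (13.736) = 8.564 °C.

13.7 °C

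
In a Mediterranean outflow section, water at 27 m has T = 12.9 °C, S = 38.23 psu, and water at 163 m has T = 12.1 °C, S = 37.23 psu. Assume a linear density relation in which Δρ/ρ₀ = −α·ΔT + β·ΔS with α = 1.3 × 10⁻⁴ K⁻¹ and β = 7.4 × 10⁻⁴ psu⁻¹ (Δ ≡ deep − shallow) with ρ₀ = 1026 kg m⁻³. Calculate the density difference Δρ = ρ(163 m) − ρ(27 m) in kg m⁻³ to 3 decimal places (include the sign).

-0.653 kg m⁻³

ΔT = -0.8 K, ΔS = -1.00 psu (deep − shallow).
Δρ/ρ₀ = −(1.3 × 10⁻⁴)(-0.8) + (7.4 × 10⁻⁴)(-1.00) = -6.36 × 10⁻⁴.
Δρ = 1026 × (-6.36 × 10⁻⁴) = -0.653 kg m⁻³.
Negative Δρ: lighter below, statically unstable.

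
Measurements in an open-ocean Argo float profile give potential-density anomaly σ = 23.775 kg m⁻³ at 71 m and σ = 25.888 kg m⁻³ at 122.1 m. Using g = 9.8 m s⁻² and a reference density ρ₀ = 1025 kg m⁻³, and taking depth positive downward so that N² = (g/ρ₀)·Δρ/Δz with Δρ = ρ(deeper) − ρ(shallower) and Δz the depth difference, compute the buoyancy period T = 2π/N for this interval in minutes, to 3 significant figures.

Δρ = 1025.888 − 1023.775 = 2.113 kg m⁻³ over Δz = 122.1 − 71 = 51.1 m.
N² = (9.8/1025) × (2.113/51.1) = 3.9535 × 10⁻⁴ s⁻².
N = √(3.9535 × 10⁻⁴) = 0.019883 rad s⁻¹, so T = 2π/N = 316.01 s = 5.2668 min ≈ 5.27 min.

5.27 min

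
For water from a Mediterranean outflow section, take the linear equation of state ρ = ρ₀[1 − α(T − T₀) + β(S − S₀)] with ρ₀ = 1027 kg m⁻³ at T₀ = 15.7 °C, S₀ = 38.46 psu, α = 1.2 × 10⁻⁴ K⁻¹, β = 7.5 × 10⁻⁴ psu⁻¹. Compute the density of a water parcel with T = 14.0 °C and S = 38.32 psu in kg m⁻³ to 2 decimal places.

1027.10 kg m⁻³

T − T₀ = -1.7 K, S − S₀ = -0.14 psu.
Bracket = 1 − α·(-1.7) + β·(-0.14) = 1 + (9.90 × 10⁻⁵) = 1.0000990.
ρ = 1027 × 1.0000990 = 1027.10 kg m⁻³.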